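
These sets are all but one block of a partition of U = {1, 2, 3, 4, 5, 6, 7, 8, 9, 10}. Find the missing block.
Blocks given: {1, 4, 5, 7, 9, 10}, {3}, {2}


U = {1, 2, 3, 4, 5, 6, 7, 8, 9, 10}
Shown blocks: {1, 4, 5, 7, 9, 10}, {3}, {2}
A partition's blocks are pairwise disjoint and cover U, so the missing block = U \ (union of shown blocks).
Union of shown blocks: {1, 2, 3, 4, 5, 7, 9, 10}
Missing block = U \ (union) = {6, 8}

{6, 8}


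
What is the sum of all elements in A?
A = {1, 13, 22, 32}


Set A = {1, 13, 22, 32}
Sum = 1 + 13 + 22 + 32 = 68

68


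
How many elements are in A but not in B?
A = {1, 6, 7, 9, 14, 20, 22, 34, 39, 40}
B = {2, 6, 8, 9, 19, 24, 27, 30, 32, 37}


Set A = {1, 6, 7, 9, 14, 20, 22, 34, 39, 40}
Set B = {2, 6, 8, 9, 19, 24, 27, 30, 32, 37}
A \ B = {1, 7, 14, 20, 22, 34, 39, 40}
|A \ B| = 8

8


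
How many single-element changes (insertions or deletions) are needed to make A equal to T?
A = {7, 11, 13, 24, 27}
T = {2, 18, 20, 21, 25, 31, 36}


Set A = {7, 11, 13, 24, 27}
Set T = {2, 18, 20, 21, 25, 31, 36}
Elements to remove from A (in A, not in T): {7, 11, 13, 24, 27} → 5 removals
Elements to add to A (in T, not in A): {2, 18, 20, 21, 25, 31, 36} → 7 additions
Total edits = 5 + 7 = 12

12


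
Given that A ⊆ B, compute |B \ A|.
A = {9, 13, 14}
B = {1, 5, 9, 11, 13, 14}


Set A = {9, 13, 14}, |A| = 3
Set B = {1, 5, 9, 11, 13, 14}, |B| = 6
Since A ⊆ B: B \ A = {1, 5, 11}
|B| - |A| = 6 - 3 = 3

3


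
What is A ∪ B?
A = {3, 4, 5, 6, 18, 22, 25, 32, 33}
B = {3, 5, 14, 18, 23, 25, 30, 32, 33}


Set A = {3, 4, 5, 6, 18, 22, 25, 32, 33}
Set B = {3, 5, 14, 18, 23, 25, 30, 32, 33}
A ∪ B includes all elements in either set.
Elements from A: {3, 4, 5, 6, 18, 22, 25, 32, 33}
Elements from B not already included: {14, 23, 30}
A ∪ B = {3, 4, 5, 6, 14, 18, 22, 23, 25, 30, 32, 33}

{3, 4, 5, 6, 14, 18, 22, 23, 25, 30, 32, 33}


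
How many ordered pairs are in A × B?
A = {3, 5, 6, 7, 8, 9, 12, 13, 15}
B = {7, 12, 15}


Set A = {3, 5, 6, 7, 8, 9, 12, 13, 15} has 9 elements.
Set B = {7, 12, 15} has 3 elements.
|A × B| = |A| × |B| = 9 × 3 = 27

27


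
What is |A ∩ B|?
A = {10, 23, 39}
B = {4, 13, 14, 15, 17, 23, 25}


Set A = {10, 23, 39}
Set B = {4, 13, 14, 15, 17, 23, 25}
A ∩ B = {23}
|A ∩ B| = 1

1


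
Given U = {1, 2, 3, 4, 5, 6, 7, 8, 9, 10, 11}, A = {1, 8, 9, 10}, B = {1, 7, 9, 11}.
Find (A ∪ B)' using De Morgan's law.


U = {1, 2, 3, 4, 5, 6, 7, 8, 9, 10, 11}
A = {1, 8, 9, 10}, B = {1, 7, 9, 11}
A ∪ B = {1, 7, 8, 9, 10, 11}
(A ∪ B)' = U \ (A ∪ B) = {2, 3, 4, 5, 6}
Verification via A' ∩ B': A' = {2, 3, 4, 5, 6, 7, 11}, B' = {2, 3, 4, 5, 6, 8, 10}
A' ∩ B' = {2, 3, 4, 5, 6} ✓

{2, 3, 4, 5, 6}


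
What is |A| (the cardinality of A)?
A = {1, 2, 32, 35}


Set A = {1, 2, 32, 35}
Listing elements: 1, 2, 32, 35
Counting: 4 elements
|A| = 4

4


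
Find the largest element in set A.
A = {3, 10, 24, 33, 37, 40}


Set A = {3, 10, 24, 33, 37, 40}
Elements in ascending order: 3, 10, 24, 33, 37, 40
The largest element is 40.

40


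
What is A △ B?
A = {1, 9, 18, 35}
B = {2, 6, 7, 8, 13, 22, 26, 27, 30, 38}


Set A = {1, 9, 18, 35}
Set B = {2, 6, 7, 8, 13, 22, 26, 27, 30, 38}
A △ B = (A \ B) ∪ (B \ A)
Elements in A but not B: {1, 9, 18, 35}
Elements in B but not A: {2, 6, 7, 8, 13, 22, 26, 27, 30, 38}
A △ B = {1, 2, 6, 7, 8, 9, 13, 18, 22, 26, 27, 30, 35, 38}

{1, 2, 6, 7, 8, 9, 13, 18, 22, 26, 27, 30, 35, 38}


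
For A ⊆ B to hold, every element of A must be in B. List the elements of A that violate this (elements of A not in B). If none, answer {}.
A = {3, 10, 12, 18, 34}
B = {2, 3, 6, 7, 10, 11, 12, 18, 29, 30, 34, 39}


Set A = {3, 10, 12, 18, 34}
Set B = {2, 3, 6, 7, 10, 11, 12, 18, 29, 30, 34, 39}
Check each element of A against B:
3 ∈ B, 10 ∈ B, 12 ∈ B, 18 ∈ B, 34 ∈ B
Elements of A not in B: {}

{}


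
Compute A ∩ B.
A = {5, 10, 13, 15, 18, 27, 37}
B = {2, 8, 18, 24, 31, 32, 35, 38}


Set A = {5, 10, 13, 15, 18, 27, 37}
Set B = {2, 8, 18, 24, 31, 32, 35, 38}
A ∩ B includes only elements in both sets.
Check each element of A against B:
5 ✗, 10 ✗, 13 ✗, 15 ✗, 18 ✓, 27 ✗, 37 ✗
A ∩ B = {18}

{18}


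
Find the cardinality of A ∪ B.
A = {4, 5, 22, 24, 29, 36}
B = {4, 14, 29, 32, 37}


Set A = {4, 5, 22, 24, 29, 36}, |A| = 6
Set B = {4, 14, 29, 32, 37}, |B| = 5
A ∩ B = {4, 29}, |A ∩ B| = 2
|A ∪ B| = |A| + |B| - |A ∩ B| = 6 + 5 - 2 = 9

9


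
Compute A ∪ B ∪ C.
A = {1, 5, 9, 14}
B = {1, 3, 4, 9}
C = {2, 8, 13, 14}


Set A = {1, 5, 9, 14}
Set B = {1, 3, 4, 9}
Set C = {2, 8, 13, 14}
First, A ∪ B = {1, 3, 4, 5, 9, 14}
Then, (A ∪ B) ∪ C = {1, 2, 3, 4, 5, 8, 9, 13, 14}

{1, 2, 3, 4, 5, 8, 9, 13, 14}


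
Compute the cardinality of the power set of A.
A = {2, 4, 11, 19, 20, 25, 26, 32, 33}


Set A = {2, 4, 11, 19, 20, 25, 26, 32, 33}
|A| = 9
The power set P(A) contains all subsets of A.
|P(A)| = 2^|A| = 2^9 = 512

512


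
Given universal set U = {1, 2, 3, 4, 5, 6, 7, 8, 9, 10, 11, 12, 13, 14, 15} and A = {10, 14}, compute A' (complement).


Universal set U = {1, 2, 3, 4, 5, 6, 7, 8, 9, 10, 11, 12, 13, 14, 15}
Set A = {10, 14}
A' = U \ A = elements in U but not in A
Checking each element of U:
1 (not in A, include), 2 (not in A, include), 3 (not in A, include), 4 (not in A, include), 5 (not in A, include), 6 (not in A, include), 7 (not in A, include), 8 (not in A, include), 9 (not in A, include), 10 (in A, exclude), 11 (not in A, include), 12 (not in A, include), 13 (not in A, include), 14 (in A, exclude), 15 (not in A, include)
A' = {1, 2, 3, 4, 5, 6, 7, 8, 9, 11, 12, 13, 15}

{1, 2, 3, 4, 5, 6, 7, 8, 9, 11, 12, 13, 15}


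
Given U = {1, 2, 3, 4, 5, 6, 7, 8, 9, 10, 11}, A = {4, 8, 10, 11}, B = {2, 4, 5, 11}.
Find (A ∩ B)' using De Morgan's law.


U = {1, 2, 3, 4, 5, 6, 7, 8, 9, 10, 11}
A = {4, 8, 10, 11}, B = {2, 4, 5, 11}
A ∩ B = {4, 11}
(A ∩ B)' = U \ (A ∩ B) = {1, 2, 3, 5, 6, 7, 8, 9, 10}
Verification via A' ∪ B': A' = {1, 2, 3, 5, 6, 7, 9}, B' = {1, 3, 6, 7, 8, 9, 10}
A' ∪ B' = {1, 2, 3, 5, 6, 7, 8, 9, 10} ✓

{1, 2, 3, 5, 6, 7, 8, 9, 10}


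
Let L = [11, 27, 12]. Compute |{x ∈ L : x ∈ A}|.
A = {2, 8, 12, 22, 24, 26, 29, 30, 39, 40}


Set A = {2, 8, 12, 22, 24, 26, 29, 30, 39, 40}
Candidates: [11, 27, 12]
Check each candidate:
11 ∉ A, 27 ∉ A, 12 ∈ A
Count of candidates in A: 1

1


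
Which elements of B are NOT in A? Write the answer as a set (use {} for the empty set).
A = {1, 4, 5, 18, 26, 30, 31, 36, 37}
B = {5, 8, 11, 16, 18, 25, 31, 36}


Set A = {1, 4, 5, 18, 26, 30, 31, 36, 37}
Set B = {5, 8, 11, 16, 18, 25, 31, 36}
Check each element of B against A:
5 ∈ A, 8 ∉ A (include), 11 ∉ A (include), 16 ∉ A (include), 18 ∈ A, 25 ∉ A (include), 31 ∈ A, 36 ∈ A
Elements of B not in A: {8, 11, 16, 25}

{8, 11, 16, 25}


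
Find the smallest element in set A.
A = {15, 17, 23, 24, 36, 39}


Set A = {15, 17, 23, 24, 36, 39}
Elements in ascending order: 15, 17, 23, 24, 36, 39
The smallest element is 15.

15


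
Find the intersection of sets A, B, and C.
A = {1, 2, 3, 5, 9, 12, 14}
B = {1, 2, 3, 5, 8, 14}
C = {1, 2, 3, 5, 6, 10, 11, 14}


Set A = {1, 2, 3, 5, 9, 12, 14}
Set B = {1, 2, 3, 5, 8, 14}
Set C = {1, 2, 3, 5, 6, 10, 11, 14}
First, A ∩ B = {1, 2, 3, 5, 14}
Then, (A ∩ B) ∩ C = {1, 2, 3, 5, 14}

{1, 2, 3, 5, 14}


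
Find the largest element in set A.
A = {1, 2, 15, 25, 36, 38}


Set A = {1, 2, 15, 25, 36, 38}
Elements in ascending order: 1, 2, 15, 25, 36, 38
The largest element is 38.

38


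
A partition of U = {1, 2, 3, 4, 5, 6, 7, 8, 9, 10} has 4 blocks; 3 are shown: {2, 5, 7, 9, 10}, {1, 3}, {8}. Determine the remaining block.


U = {1, 2, 3, 4, 5, 6, 7, 8, 9, 10}
Shown blocks: {2, 5, 7, 9, 10}, {1, 3}, {8}
A partition's blocks are pairwise disjoint and cover U, so the missing block = U \ (union of shown blocks).
Union of shown blocks: {1, 2, 3, 5, 7, 8, 9, 10}
Missing block = U \ (union) = {4, 6}

{4, 6}


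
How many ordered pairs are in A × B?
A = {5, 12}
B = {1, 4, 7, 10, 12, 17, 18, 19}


Set A = {5, 12} has 2 elements.
Set B = {1, 4, 7, 10, 12, 17, 18, 19} has 8 elements.
|A × B| = |A| × |B| = 2 × 8 = 16

16


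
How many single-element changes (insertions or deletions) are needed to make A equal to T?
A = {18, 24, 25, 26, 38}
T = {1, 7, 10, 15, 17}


Set A = {18, 24, 25, 26, 38}
Set T = {1, 7, 10, 15, 17}
Elements to remove from A (in A, not in T): {18, 24, 25, 26, 38} → 5 removals
Elements to add to A (in T, not in A): {1, 7, 10, 15, 17} → 5 additions
Total edits = 5 + 5 = 10

10


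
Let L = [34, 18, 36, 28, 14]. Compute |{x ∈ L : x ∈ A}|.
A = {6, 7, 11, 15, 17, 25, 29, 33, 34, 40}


Set A = {6, 7, 11, 15, 17, 25, 29, 33, 34, 40}
Candidates: [34, 18, 36, 28, 14]
Check each candidate:
34 ∈ A, 18 ∉ A, 36 ∉ A, 28 ∉ A, 14 ∉ A
Count of candidates in A: 1

1


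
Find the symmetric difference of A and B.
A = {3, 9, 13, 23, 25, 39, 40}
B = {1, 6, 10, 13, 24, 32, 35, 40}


Set A = {3, 9, 13, 23, 25, 39, 40}
Set B = {1, 6, 10, 13, 24, 32, 35, 40}
A △ B = (A \ B) ∪ (B \ A)
Elements in A but not B: {3, 9, 23, 25, 39}
Elements in B but not A: {1, 6, 10, 24, 32, 35}
A △ B = {1, 3, 6, 9, 10, 23, 24, 25, 32, 35, 39}

{1, 3, 6, 9, 10, 23, 24, 25, 32, 35, 39}


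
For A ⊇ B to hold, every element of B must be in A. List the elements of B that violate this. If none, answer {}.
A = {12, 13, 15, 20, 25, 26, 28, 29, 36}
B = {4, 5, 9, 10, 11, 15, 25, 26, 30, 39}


Set A = {12, 13, 15, 20, 25, 26, 28, 29, 36}
Set B = {4, 5, 9, 10, 11, 15, 25, 26, 30, 39}
Check each element of B against A:
4 ∉ A (include), 5 ∉ A (include), 9 ∉ A (include), 10 ∉ A (include), 11 ∉ A (include), 15 ∈ A, 25 ∈ A, 26 ∈ A, 30 ∉ A (include), 39 ∉ A (include)
Elements of B not in A: {4, 5, 9, 10, 11, 30, 39}

{4, 5, 9, 10, 11, 30, 39}


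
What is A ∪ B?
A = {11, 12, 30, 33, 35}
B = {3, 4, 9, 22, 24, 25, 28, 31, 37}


Set A = {11, 12, 30, 33, 35}
Set B = {3, 4, 9, 22, 24, 25, 28, 31, 37}
A ∪ B includes all elements in either set.
Elements from A: {11, 12, 30, 33, 35}
Elements from B not already included: {3, 4, 9, 22, 24, 25, 28, 31, 37}
A ∪ B = {3, 4, 9, 11, 12, 22, 24, 25, 28, 30, 31, 33, 35, 37}

{3, 4, 9, 11, 12, 22, 24, 25, 28, 30, 31, 33, 35, 37}


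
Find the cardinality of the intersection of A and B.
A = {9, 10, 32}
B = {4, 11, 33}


Set A = {9, 10, 32}
Set B = {4, 11, 33}
A ∩ B = {}
|A ∩ B| = 0

0


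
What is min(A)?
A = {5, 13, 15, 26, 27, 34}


Set A = {5, 13, 15, 26, 27, 34}
Elements in ascending order: 5, 13, 15, 26, 27, 34
The smallest element is 5.

5


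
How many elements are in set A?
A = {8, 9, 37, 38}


Set A = {8, 9, 37, 38}
Listing elements: 8, 9, 37, 38
Counting: 4 elements
|A| = 4

4


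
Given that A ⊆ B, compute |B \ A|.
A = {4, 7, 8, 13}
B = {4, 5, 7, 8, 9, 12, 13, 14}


Set A = {4, 7, 8, 13}, |A| = 4
Set B = {4, 5, 7, 8, 9, 12, 13, 14}, |B| = 8
Since A ⊆ B: B \ A = {5, 9, 12, 14}
|B| - |A| = 8 - 4 = 4

4


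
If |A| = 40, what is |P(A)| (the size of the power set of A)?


The set has 40 elements.
The power set contains all possible subsets.
|P(A)| = 2^|A| = 2^40 = 1099511627776

1099511627776


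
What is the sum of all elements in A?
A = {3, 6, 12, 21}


Set A = {3, 6, 12, 21}
Sum = 3 + 6 + 12 + 21 = 42

42


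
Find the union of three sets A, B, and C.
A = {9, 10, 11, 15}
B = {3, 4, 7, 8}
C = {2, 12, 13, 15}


Set A = {9, 10, 11, 15}
Set B = {3, 4, 7, 8}
Set C = {2, 12, 13, 15}
First, A ∪ B = {3, 4, 7, 8, 9, 10, 11, 15}
Then, (A ∪ B) ∪ C = {2, 3, 4, 7, 8, 9, 10, 11, 12, 13, 15}

{2, 3, 4, 7, 8, 9, 10, 11, 12, 13, 15}


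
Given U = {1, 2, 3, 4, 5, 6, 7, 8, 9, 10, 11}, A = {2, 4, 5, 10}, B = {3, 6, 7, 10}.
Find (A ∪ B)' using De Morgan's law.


U = {1, 2, 3, 4, 5, 6, 7, 8, 9, 10, 11}
A = {2, 4, 5, 10}, B = {3, 6, 7, 10}
A ∪ B = {2, 3, 4, 5, 6, 7, 10}
(A ∪ B)' = U \ (A ∪ B) = {1, 8, 9, 11}
Verification via A' ∩ B': A' = {1, 3, 6, 7, 8, 9, 11}, B' = {1, 2, 4, 5, 8, 9, 11}
A' ∩ B' = {1, 8, 9, 11} ✓

{1, 8, 9, 11}


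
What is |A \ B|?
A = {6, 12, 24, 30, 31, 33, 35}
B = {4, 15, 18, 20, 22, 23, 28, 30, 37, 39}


Set A = {6, 12, 24, 30, 31, 33, 35}
Set B = {4, 15, 18, 20, 22, 23, 28, 30, 37, 39}
A \ B = {6, 12, 24, 31, 33, 35}
|A \ B| = 6

6


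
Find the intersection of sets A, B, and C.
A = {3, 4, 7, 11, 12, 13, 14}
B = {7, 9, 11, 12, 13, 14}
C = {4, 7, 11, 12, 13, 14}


Set A = {3, 4, 7, 11, 12, 13, 14}
Set B = {7, 9, 11, 12, 13, 14}
Set C = {4, 7, 11, 12, 13, 14}
First, A ∩ B = {7, 11, 12, 13, 14}
Then, (A ∩ B) ∩ C = {7, 11, 12, 13, 14}

{7, 11, 12, 13, 14}


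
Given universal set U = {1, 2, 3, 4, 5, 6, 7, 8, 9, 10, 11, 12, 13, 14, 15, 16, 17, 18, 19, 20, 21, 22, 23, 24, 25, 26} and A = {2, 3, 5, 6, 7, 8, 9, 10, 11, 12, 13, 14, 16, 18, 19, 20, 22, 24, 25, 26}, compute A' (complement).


Universal set U = {1, 2, 3, 4, 5, 6, 7, 8, 9, 10, 11, 12, 13, 14, 15, 16, 17, 18, 19, 20, 21, 22, 23, 24, 25, 26}
Set A = {2, 3, 5, 6, 7, 8, 9, 10, 11, 12, 13, 14, 16, 18, 19, 20, 22, 24, 25, 26}
A' = U \ A = elements in U but not in A
Checking each element of U:
1 (not in A, include), 2 (in A, exclude), 3 (in A, exclude), 4 (not in A, include), 5 (in A, exclude), 6 (in A, exclude), 7 (in A, exclude), 8 (in A, exclude), 9 (in A, exclude), 10 (in A, exclude), 11 (in A, exclude), 12 (in A, exclude), 13 (in A, exclude), 14 (in A, exclude), 15 (not in A, include), 16 (in A, exclude), 17 (not in A, include), 18 (in A, exclude), 19 (in A, exclude), 20 (in A, exclude), 21 (not in A, include), 22 (in A, exclude), 23 (not in A, include), 24 (in A, exclude), 25 (in A, exclude), 26 (in A, exclude)
A' = {1, 4, 15, 17, 21, 23}

{1, 4, 15, 17, 21, 23}


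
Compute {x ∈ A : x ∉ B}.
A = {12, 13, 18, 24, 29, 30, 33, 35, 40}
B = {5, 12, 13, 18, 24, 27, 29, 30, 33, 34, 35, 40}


Set A = {12, 13, 18, 24, 29, 30, 33, 35, 40}
Set B = {5, 12, 13, 18, 24, 27, 29, 30, 33, 34, 35, 40}
Check each element of A against B:
12 ∈ B, 13 ∈ B, 18 ∈ B, 24 ∈ B, 29 ∈ B, 30 ∈ B, 33 ∈ B, 35 ∈ B, 40 ∈ B
Elements of A not in B: {}

{}


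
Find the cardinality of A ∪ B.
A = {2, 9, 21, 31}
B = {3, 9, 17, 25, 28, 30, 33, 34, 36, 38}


Set A = {2, 9, 21, 31}, |A| = 4
Set B = {3, 9, 17, 25, 28, 30, 33, 34, 36, 38}, |B| = 10
A ∩ B = {9}, |A ∩ B| = 1
|A ∪ B| = |A| + |B| - |A ∩ B| = 4 + 10 - 1 = 13

13


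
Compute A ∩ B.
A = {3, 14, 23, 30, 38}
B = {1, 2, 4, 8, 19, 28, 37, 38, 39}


Set A = {3, 14, 23, 30, 38}
Set B = {1, 2, 4, 8, 19, 28, 37, 38, 39}
A ∩ B includes only elements in both sets.
Check each element of A against B:
3 ✗, 14 ✗, 23 ✗, 30 ✗, 38 ✓
A ∩ B = {38}

{38}


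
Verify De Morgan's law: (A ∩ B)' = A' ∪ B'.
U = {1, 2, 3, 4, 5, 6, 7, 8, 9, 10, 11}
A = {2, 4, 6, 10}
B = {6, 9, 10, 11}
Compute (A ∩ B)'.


U = {1, 2, 3, 4, 5, 6, 7, 8, 9, 10, 11}
A = {2, 4, 6, 10}, B = {6, 9, 10, 11}
A ∩ B = {6, 10}
(A ∩ B)' = U \ (A ∩ B) = {1, 2, 3, 4, 5, 7, 8, 9, 11}
Verification via A' ∪ B': A' = {1, 3, 5, 7, 8, 9, 11}, B' = {1, 2, 3, 4, 5, 7, 8}
A' ∪ B' = {1, 2, 3, 4, 5, 7, 8, 9, 11} ✓

{1, 2, 3, 4, 5, 7, 8, 9, 11}


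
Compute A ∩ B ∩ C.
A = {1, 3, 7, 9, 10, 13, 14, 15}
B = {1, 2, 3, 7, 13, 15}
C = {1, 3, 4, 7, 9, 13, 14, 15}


Set A = {1, 3, 7, 9, 10, 13, 14, 15}
Set B = {1, 2, 3, 7, 13, 15}
Set C = {1, 3, 4, 7, 9, 13, 14, 15}
First, A ∩ B = {1, 3, 7, 13, 15}
Then, (A ∩ B) ∩ C = {1, 3, 7, 13, 15}

{1, 3, 7, 13, 15}


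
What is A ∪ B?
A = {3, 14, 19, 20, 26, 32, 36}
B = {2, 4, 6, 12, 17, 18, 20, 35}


Set A = {3, 14, 19, 20, 26, 32, 36}
Set B = {2, 4, 6, 12, 17, 18, 20, 35}
A ∪ B includes all elements in either set.
Elements from A: {3, 14, 19, 20, 26, 32, 36}
Elements from B not already included: {2, 4, 6, 12, 17, 18, 35}
A ∪ B = {2, 3, 4, 6, 12, 14, 17, 18, 19, 20, 26, 32, 35, 36}

{2, 3, 4, 6, 12, 14, 17, 18, 19, 20, 26, 32, 35, 36}


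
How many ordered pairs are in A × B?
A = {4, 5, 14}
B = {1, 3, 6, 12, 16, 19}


Set A = {4, 5, 14} has 3 elements.
Set B = {1, 3, 6, 12, 16, 19} has 6 elements.
|A × B| = |A| × |B| = 3 × 6 = 18

18


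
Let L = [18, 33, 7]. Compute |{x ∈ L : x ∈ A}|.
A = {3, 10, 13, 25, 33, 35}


Set A = {3, 10, 13, 25, 33, 35}
Candidates: [18, 33, 7]
Check each candidate:
18 ∉ A, 33 ∈ A, 7 ∉ A
Count of candidates in A: 1

1


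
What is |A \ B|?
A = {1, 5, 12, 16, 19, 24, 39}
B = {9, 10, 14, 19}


Set A = {1, 5, 12, 16, 19, 24, 39}
Set B = {9, 10, 14, 19}
A \ B = {1, 5, 12, 16, 24, 39}
|A \ B| = 6

6


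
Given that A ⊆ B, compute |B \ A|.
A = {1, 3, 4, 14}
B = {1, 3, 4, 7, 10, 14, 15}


Set A = {1, 3, 4, 14}, |A| = 4
Set B = {1, 3, 4, 7, 10, 14, 15}, |B| = 7
Since A ⊆ B: B \ A = {7, 10, 15}
|B| - |A| = 7 - 4 = 3

3


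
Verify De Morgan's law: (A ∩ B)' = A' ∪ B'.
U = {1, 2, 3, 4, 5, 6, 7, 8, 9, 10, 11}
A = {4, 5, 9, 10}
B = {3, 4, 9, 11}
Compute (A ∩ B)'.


U = {1, 2, 3, 4, 5, 6, 7, 8, 9, 10, 11}
A = {4, 5, 9, 10}, B = {3, 4, 9, 11}
A ∩ B = {4, 9}
(A ∩ B)' = U \ (A ∩ B) = {1, 2, 3, 5, 6, 7, 8, 10, 11}
Verification via A' ∪ B': A' = {1, 2, 3, 6, 7, 8, 11}, B' = {1, 2, 5, 6, 7, 8, 10}
A' ∪ B' = {1, 2, 3, 5, 6, 7, 8, 10, 11} ✓

{1, 2, 3, 5, 6, 7, 8, 10, 11}


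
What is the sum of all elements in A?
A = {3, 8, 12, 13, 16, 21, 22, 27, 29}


Set A = {3, 8, 12, 13, 16, 21, 22, 27, 29}
Sum = 3 + 8 + 12 + 13 + 16 + 21 + 22 + 27 + 29 = 151

151


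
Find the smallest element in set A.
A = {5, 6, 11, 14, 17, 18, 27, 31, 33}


Set A = {5, 6, 11, 14, 17, 18, 27, 31, 33}
Elements in ascending order: 5, 6, 11, 14, 17, 18, 27, 31, 33
The smallest element is 5.

5


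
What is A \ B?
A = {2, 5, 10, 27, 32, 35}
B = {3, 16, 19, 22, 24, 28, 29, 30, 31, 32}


Set A = {2, 5, 10, 27, 32, 35}
Set B = {3, 16, 19, 22, 24, 28, 29, 30, 31, 32}
A \ B includes elements in A that are not in B.
Check each element of A:
2 (not in B, keep), 5 (not in B, keep), 10 (not in B, keep), 27 (not in B, keep), 32 (in B, remove), 35 (not in B, keep)
A \ B = {2, 5, 10, 27, 35}

{2, 5, 10, 27, 35}


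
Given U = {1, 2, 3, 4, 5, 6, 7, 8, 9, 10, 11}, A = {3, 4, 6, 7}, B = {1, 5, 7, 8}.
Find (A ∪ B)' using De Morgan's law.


U = {1, 2, 3, 4, 5, 6, 7, 8, 9, 10, 11}
A = {3, 4, 6, 7}, B = {1, 5, 7, 8}
A ∪ B = {1, 3, 4, 5, 6, 7, 8}
(A ∪ B)' = U \ (A ∪ B) = {2, 9, 10, 11}
Verification via A' ∩ B': A' = {1, 2, 5, 8, 9, 10, 11}, B' = {2, 3, 4, 6, 9, 10, 11}
A' ∩ B' = {2, 9, 10, 11} ✓

{2, 9, 10, 11}


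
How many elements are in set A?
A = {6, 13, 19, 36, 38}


Set A = {6, 13, 19, 36, 38}
Listing elements: 6, 13, 19, 36, 38
Counting: 5 elements
|A| = 5

5


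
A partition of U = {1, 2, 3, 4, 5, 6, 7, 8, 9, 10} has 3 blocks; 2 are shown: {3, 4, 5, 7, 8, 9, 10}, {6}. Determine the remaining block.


U = {1, 2, 3, 4, 5, 6, 7, 8, 9, 10}
Shown blocks: {3, 4, 5, 7, 8, 9, 10}, {6}
A partition's blocks are pairwise disjoint and cover U, so the missing block = U \ (union of shown blocks).
Union of shown blocks: {3, 4, 5, 6, 7, 8, 9, 10}
Missing block = U \ (union) = {1, 2}

{1, 2}


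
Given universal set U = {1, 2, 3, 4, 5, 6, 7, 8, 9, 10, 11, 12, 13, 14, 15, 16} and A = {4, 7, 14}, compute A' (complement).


Universal set U = {1, 2, 3, 4, 5, 6, 7, 8, 9, 10, 11, 12, 13, 14, 15, 16}
Set A = {4, 7, 14}
A' = U \ A = elements in U but not in A
Checking each element of U:
1 (not in A, include), 2 (not in A, include), 3 (not in A, include), 4 (in A, exclude), 5 (not in A, include), 6 (not in A, include), 7 (in A, exclude), 8 (not in A, include), 9 (not in A, include), 10 (not in A, include), 11 (not in A, include), 12 (not in A, include), 13 (not in A, include), 14 (in A, exclude), 15 (not in A, include), 16 (not in A, include)
A' = {1, 2, 3, 5, 6, 8, 9, 10, 11, 12, 13, 15, 16}

{1, 2, 3, 5, 6, 8, 9, 10, 11, 12, 13, 15, 16}


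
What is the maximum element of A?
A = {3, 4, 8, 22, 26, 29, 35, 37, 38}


Set A = {3, 4, 8, 22, 26, 29, 35, 37, 38}
Elements in ascending order: 3, 4, 8, 22, 26, 29, 35, 37, 38
The largest element is 38.

38


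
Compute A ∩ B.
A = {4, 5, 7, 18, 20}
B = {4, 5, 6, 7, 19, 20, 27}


Set A = {4, 5, 7, 18, 20}
Set B = {4, 5, 6, 7, 19, 20, 27}
A ∩ B includes only elements in both sets.
Check each element of A against B:
4 ✓, 5 ✓, 7 ✓, 18 ✗, 20 ✓
A ∩ B = {4, 5, 7, 20}

{4, 5, 7, 20}


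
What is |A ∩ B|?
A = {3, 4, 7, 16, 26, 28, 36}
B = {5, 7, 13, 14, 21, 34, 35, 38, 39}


Set A = {3, 4, 7, 16, 26, 28, 36}
Set B = {5, 7, 13, 14, 21, 34, 35, 38, 39}
A ∩ B = {7}
|A ∩ B| = 1

1


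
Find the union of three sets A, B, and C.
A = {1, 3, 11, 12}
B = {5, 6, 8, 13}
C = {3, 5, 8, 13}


Set A = {1, 3, 11, 12}
Set B = {5, 6, 8, 13}
Set C = {3, 5, 8, 13}
First, A ∪ B = {1, 3, 5, 6, 8, 11, 12, 13}
Then, (A ∪ B) ∪ C = {1, 3, 5, 6, 8, 11, 12, 13}

{1, 3, 5, 6, 8, 11, 12, 13}


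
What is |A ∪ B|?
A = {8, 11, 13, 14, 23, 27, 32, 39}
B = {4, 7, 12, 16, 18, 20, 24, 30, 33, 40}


Set A = {8, 11, 13, 14, 23, 27, 32, 39}, |A| = 8
Set B = {4, 7, 12, 16, 18, 20, 24, 30, 33, 40}, |B| = 10
A ∩ B = {}, |A ∩ B| = 0
|A ∪ B| = |A| + |B| - |A ∩ B| = 8 + 10 - 0 = 18

18


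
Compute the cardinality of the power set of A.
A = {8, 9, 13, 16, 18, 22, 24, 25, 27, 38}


Set A = {8, 9, 13, 16, 18, 22, 24, 25, 27, 38}
|A| = 10
The power set P(A) contains all subsets of A.
|P(A)| = 2^|A| = 2^10 = 1024

1024


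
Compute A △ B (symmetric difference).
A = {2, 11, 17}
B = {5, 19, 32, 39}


Set A = {2, 11, 17}
Set B = {5, 19, 32, 39}
A △ B = (A \ B) ∪ (B \ A)
Elements in A but not B: {2, 11, 17}
Elements in B but not A: {5, 19, 32, 39}
A △ B = {2, 5, 11, 17, 19, 32, 39}

{2, 5, 11, 17, 19, 32, 39}


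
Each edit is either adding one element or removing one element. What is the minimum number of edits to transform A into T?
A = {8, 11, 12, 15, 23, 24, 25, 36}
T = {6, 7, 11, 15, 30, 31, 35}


Set A = {8, 11, 12, 15, 23, 24, 25, 36}
Set T = {6, 7, 11, 15, 30, 31, 35}
Elements to remove from A (in A, not in T): {8, 12, 23, 24, 25, 36} → 6 removals
Elements to add to A (in T, not in A): {6, 7, 30, 31, 35} → 5 additions
Total edits = 6 + 5 = 11

11


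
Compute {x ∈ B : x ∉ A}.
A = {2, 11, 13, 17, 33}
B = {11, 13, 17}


Set A = {2, 11, 13, 17, 33}
Set B = {11, 13, 17}
Check each element of B against A:
11 ∈ A, 13 ∈ A, 17 ∈ A
Elements of B not in A: {}

{}


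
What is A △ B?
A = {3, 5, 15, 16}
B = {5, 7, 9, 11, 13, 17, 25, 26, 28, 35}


Set A = {3, 5, 15, 16}
Set B = {5, 7, 9, 11, 13, 17, 25, 26, 28, 35}
A △ B = (A \ B) ∪ (B \ A)
Elements in A but not B: {3, 15, 16}
Elements in B but not A: {7, 9, 11, 13, 17, 25, 26, 28, 35}
A △ B = {3, 7, 9, 11, 13, 15, 16, 17, 25, 26, 28, 35}

{3, 7, 9, 11, 13, 15, 16, 17, 25, 26, 28, 35}


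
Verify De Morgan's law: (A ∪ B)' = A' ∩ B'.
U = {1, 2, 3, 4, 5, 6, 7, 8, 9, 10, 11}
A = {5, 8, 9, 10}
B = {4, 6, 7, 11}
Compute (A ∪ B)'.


U = {1, 2, 3, 4, 5, 6, 7, 8, 9, 10, 11}
A = {5, 8, 9, 10}, B = {4, 6, 7, 11}
A ∪ B = {4, 5, 6, 7, 8, 9, 10, 11}
(A ∪ B)' = U \ (A ∪ B) = {1, 2, 3}
Verification via A' ∩ B': A' = {1, 2, 3, 4, 6, 7, 11}, B' = {1, 2, 3, 5, 8, 9, 10}
A' ∩ B' = {1, 2, 3} ✓

{1, 2, 3}


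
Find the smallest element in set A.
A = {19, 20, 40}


Set A = {19, 20, 40}
Elements in ascending order: 19, 20, 40
The smallest element is 19.

19


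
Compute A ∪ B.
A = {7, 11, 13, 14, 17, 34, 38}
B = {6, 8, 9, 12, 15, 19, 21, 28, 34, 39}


Set A = {7, 11, 13, 14, 17, 34, 38}
Set B = {6, 8, 9, 12, 15, 19, 21, 28, 34, 39}
A ∪ B includes all elements in either set.
Elements from A: {7, 11, 13, 14, 17, 34, 38}
Elements from B not already included: {6, 8, 9, 12, 15, 19, 21, 28, 39}
A ∪ B = {6, 7, 8, 9, 11, 12, 13, 14, 15, 17, 19, 21, 28, 34, 38, 39}

{6, 7, 8, 9, 11, 12, 13, 14, 15, 17, 19, 21, 28, 34, 38, 39}


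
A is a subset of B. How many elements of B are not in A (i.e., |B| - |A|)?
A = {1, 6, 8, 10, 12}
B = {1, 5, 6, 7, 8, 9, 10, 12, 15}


Set A = {1, 6, 8, 10, 12}, |A| = 5
Set B = {1, 5, 6, 7, 8, 9, 10, 12, 15}, |B| = 9
Since A ⊆ B: B \ A = {5, 7, 9, 15}
|B| - |A| = 9 - 5 = 4

4


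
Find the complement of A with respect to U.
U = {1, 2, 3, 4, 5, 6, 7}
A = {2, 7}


Universal set U = {1, 2, 3, 4, 5, 6, 7}
Set A = {2, 7}
A' = U \ A = elements in U but not in A
Checking each element of U:
1 (not in A, include), 2 (in A, exclude), 3 (not in A, include), 4 (not in A, include), 5 (not in A, include), 6 (not in A, include), 7 (in A, exclude)
A' = {1, 3, 4, 5, 6}

{1, 3, 4, 5, 6}


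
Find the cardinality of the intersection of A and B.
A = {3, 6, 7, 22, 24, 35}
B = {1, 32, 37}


Set A = {3, 6, 7, 22, 24, 35}
Set B = {1, 32, 37}
A ∩ B = {}
|A ∩ B| = 0

0


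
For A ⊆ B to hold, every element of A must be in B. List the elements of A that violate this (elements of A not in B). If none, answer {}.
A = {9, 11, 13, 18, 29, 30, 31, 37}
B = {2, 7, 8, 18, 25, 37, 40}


Set A = {9, 11, 13, 18, 29, 30, 31, 37}
Set B = {2, 7, 8, 18, 25, 37, 40}
Check each element of A against B:
9 ∉ B (include), 11 ∉ B (include), 13 ∉ B (include), 18 ∈ B, 29 ∉ B (include), 30 ∉ B (include), 31 ∉ B (include), 37 ∈ B
Elements of A not in B: {9, 11, 13, 29, 30, 31}

{9, 11, 13, 29, 30, 31}


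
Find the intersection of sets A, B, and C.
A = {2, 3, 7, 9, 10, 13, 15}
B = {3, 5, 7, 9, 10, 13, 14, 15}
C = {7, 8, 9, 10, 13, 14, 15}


Set A = {2, 3, 7, 9, 10, 13, 15}
Set B = {3, 5, 7, 9, 10, 13, 14, 15}
Set C = {7, 8, 9, 10, 13, 14, 15}
First, A ∩ B = {3, 7, 9, 10, 13, 15}
Then, (A ∩ B) ∩ C = {7, 9, 10, 13, 15}

{7, 9, 10, 13, 15}


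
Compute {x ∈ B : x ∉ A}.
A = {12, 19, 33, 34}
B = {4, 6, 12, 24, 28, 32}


Set A = {12, 19, 33, 34}
Set B = {4, 6, 12, 24, 28, 32}
Check each element of B against A:
4 ∉ A (include), 6 ∉ A (include), 12 ∈ A, 24 ∉ A (include), 28 ∉ A (include), 32 ∉ A (include)
Elements of B not in A: {4, 6, 24, 28, 32}

{4, 6, 24, 28, 32}


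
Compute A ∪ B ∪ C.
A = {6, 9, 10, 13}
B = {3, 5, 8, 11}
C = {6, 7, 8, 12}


Set A = {6, 9, 10, 13}
Set B = {3, 5, 8, 11}
Set C = {6, 7, 8, 12}
First, A ∪ B = {3, 5, 6, 8, 9, 10, 11, 13}
Then, (A ∪ B) ∪ C = {3, 5, 6, 7, 8, 9, 10, 11, 12, 13}

{3, 5, 6, 7, 8, 9, 10, 11, 12, 13}


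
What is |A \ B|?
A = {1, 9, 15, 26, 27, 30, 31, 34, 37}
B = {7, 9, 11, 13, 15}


Set A = {1, 9, 15, 26, 27, 30, 31, 34, 37}
Set B = {7, 9, 11, 13, 15}
A \ B = {1, 26, 27, 30, 31, 34, 37}
|A \ B| = 7

7


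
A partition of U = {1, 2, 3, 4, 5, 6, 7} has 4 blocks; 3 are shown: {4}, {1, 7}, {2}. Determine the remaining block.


U = {1, 2, 3, 4, 5, 6, 7}
Shown blocks: {4}, {1, 7}, {2}
A partition's blocks are pairwise disjoint and cover U, so the missing block = U \ (union of shown blocks).
Union of shown blocks: {1, 2, 4, 7}
Missing block = U \ (union) = {3, 5, 6}

{3, 5, 6}


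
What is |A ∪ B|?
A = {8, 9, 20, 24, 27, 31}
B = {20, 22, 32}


Set A = {8, 9, 20, 24, 27, 31}, |A| = 6
Set B = {20, 22, 32}, |B| = 3
A ∩ B = {20}, |A ∩ B| = 1
|A ∪ B| = |A| + |B| - |A ∩ B| = 6 + 3 - 1 = 8

8


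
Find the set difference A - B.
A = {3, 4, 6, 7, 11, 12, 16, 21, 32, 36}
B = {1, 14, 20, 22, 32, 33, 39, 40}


Set A = {3, 4, 6, 7, 11, 12, 16, 21, 32, 36}
Set B = {1, 14, 20, 22, 32, 33, 39, 40}
A \ B includes elements in A that are not in B.
Check each element of A:
3 (not in B, keep), 4 (not in B, keep), 6 (not in B, keep), 7 (not in B, keep), 11 (not in B, keep), 12 (not in B, keep), 16 (not in B, keep), 21 (not in B, keep), 32 (in B, remove), 36 (not in B, keep)
A \ B = {3, 4, 6, 7, 11, 12, 16, 21, 36}

{3, 4, 6, 7, 11, 12, 16, 21, 36}


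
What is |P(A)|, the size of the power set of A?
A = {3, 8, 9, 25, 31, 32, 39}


Set A = {3, 8, 9, 25, 31, 32, 39}
|A| = 7
The power set P(A) contains all subsets of A.
|P(A)| = 2^|A| = 2^7 = 128

128


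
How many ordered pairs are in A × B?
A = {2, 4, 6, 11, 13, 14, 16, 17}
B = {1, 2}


Set A = {2, 4, 6, 11, 13, 14, 16, 17} has 8 elements.
Set B = {1, 2} has 2 elements.
|A × B| = |A| × |B| = 8 × 2 = 16

16


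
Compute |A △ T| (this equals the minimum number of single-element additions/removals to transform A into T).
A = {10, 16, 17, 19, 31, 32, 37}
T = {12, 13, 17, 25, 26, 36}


Set A = {10, 16, 17, 19, 31, 32, 37}
Set T = {12, 13, 17, 25, 26, 36}
Elements to remove from A (in A, not in T): {10, 16, 19, 31, 32, 37} → 6 removals
Elements to add to A (in T, not in A): {12, 13, 25, 26, 36} → 5 additions
Total edits = 6 + 5 = 11

11


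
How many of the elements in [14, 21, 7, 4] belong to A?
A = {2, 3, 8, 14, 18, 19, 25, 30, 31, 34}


Set A = {2, 3, 8, 14, 18, 19, 25, 30, 31, 34}
Candidates: [14, 21, 7, 4]
Check each candidate:
14 ∈ A, 21 ∉ A, 7 ∉ A, 4 ∉ A
Count of candidates in A: 1

1


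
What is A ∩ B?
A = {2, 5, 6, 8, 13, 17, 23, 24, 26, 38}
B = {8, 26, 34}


Set A = {2, 5, 6, 8, 13, 17, 23, 24, 26, 38}
Set B = {8, 26, 34}
A ∩ B includes only elements in both sets.
Check each element of A against B:
2 ✗, 5 ✗, 6 ✗, 8 ✓, 13 ✗, 17 ✗, 23 ✗, 24 ✗, 26 ✓, 38 ✗
A ∩ B = {8, 26}

{8, 26}


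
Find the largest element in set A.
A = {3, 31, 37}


Set A = {3, 31, 37}
Elements in ascending order: 3, 31, 37
The largest element is 37.

37


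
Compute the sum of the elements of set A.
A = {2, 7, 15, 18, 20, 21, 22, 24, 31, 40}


Set A = {2, 7, 15, 18, 20, 21, 22, 24, 31, 40}
Sum = 2 + 7 + 15 + 18 + 20 + 21 + 22 + 24 + 31 + 40 = 200

200


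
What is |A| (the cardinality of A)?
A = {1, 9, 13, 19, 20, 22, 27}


Set A = {1, 9, 13, 19, 20, 22, 27}
Listing elements: 1, 9, 13, 19, 20, 22, 27
Counting: 7 elements
|A| = 7

7


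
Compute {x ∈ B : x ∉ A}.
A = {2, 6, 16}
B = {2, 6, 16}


Set A = {2, 6, 16}
Set B = {2, 6, 16}
Check each element of B against A:
2 ∈ A, 6 ∈ A, 16 ∈ A
Elements of B not in A: {}

{}


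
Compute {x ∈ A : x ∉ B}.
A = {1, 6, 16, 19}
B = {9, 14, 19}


Set A = {1, 6, 16, 19}
Set B = {9, 14, 19}
Check each element of A against B:
1 ∉ B (include), 6 ∉ B (include), 16 ∉ B (include), 19 ∈ B
Elements of A not in B: {1, 6, 16}

{1, 6, 16}


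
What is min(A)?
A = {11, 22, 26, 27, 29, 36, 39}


Set A = {11, 22, 26, 27, 29, 36, 39}
Elements in ascending order: 11, 22, 26, 27, 29, 36, 39
The smallest element is 11.

11


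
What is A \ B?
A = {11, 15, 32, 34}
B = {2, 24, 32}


Set A = {11, 15, 32, 34}
Set B = {2, 24, 32}
A \ B includes elements in A that are not in B.
Check each element of A:
11 (not in B, keep), 15 (not in B, keep), 32 (in B, remove), 34 (not in B, keep)
A \ B = {11, 15, 34}

{11, 15, 34}


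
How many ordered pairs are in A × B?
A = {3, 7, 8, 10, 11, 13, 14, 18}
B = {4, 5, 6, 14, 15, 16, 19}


Set A = {3, 7, 8, 10, 11, 13, 14, 18} has 8 elements.
Set B = {4, 5, 6, 14, 15, 16, 19} has 7 elements.
|A × B| = |A| × |B| = 8 × 7 = 56

56


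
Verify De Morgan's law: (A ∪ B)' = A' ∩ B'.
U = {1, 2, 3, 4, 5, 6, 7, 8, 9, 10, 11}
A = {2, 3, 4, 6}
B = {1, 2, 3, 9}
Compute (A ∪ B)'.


U = {1, 2, 3, 4, 5, 6, 7, 8, 9, 10, 11}
A = {2, 3, 4, 6}, B = {1, 2, 3, 9}
A ∪ B = {1, 2, 3, 4, 6, 9}
(A ∪ B)' = U \ (A ∪ B) = {5, 7, 8, 10, 11}
Verification via A' ∩ B': A' = {1, 5, 7, 8, 9, 10, 11}, B' = {4, 5, 6, 7, 8, 10, 11}
A' ∩ B' = {5, 7, 8, 10, 11} ✓

{5, 7, 8, 10, 11}


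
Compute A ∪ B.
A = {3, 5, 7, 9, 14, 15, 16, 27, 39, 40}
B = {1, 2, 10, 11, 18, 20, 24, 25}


Set A = {3, 5, 7, 9, 14, 15, 16, 27, 39, 40}
Set B = {1, 2, 10, 11, 18, 20, 24, 25}
A ∪ B includes all elements in either set.
Elements from A: {3, 5, 7, 9, 14, 15, 16, 27, 39, 40}
Elements from B not already included: {1, 2, 10, 11, 18, 20, 24, 25}
A ∪ B = {1, 2, 3, 5, 7, 9, 10, 11, 14, 15, 16, 18, 20, 24, 25, 27, 39, 40}

{1, 2, 3, 5, 7, 9, 10, 11, 14, 15, 16, 18, 20, 24, 25, 27, 39, 40}


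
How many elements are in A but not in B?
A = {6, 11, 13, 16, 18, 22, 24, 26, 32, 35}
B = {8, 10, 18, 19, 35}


Set A = {6, 11, 13, 16, 18, 22, 24, 26, 32, 35}
Set B = {8, 10, 18, 19, 35}
A \ B = {6, 11, 13, 16, 22, 24, 26, 32}
|A \ B| = 8

8


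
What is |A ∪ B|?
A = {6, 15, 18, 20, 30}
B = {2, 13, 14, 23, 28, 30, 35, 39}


Set A = {6, 15, 18, 20, 30}, |A| = 5
Set B = {2, 13, 14, 23, 28, 30, 35, 39}, |B| = 8
A ∩ B = {30}, |A ∩ B| = 1
|A ∪ B| = |A| + |B| - |A ∩ B| = 5 + 8 - 1 = 12

12


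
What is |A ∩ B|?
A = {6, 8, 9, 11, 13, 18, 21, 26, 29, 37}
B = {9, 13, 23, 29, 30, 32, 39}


Set A = {6, 8, 9, 11, 13, 18, 21, 26, 29, 37}
Set B = {9, 13, 23, 29, 30, 32, 39}
A ∩ B = {9, 13, 29}
|A ∩ B| = 3

3


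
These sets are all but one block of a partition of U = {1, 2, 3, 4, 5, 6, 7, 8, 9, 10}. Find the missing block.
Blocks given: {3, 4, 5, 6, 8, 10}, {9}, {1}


U = {1, 2, 3, 4, 5, 6, 7, 8, 9, 10}
Shown blocks: {3, 4, 5, 6, 8, 10}, {9}, {1}
A partition's blocks are pairwise disjoint and cover U, so the missing block = U \ (union of shown blocks).
Union of shown blocks: {1, 3, 4, 5, 6, 8, 9, 10}
Missing block = U \ (union) = {2, 7}

{2, 7}


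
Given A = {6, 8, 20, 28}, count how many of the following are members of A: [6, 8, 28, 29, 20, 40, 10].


Set A = {6, 8, 20, 28}
Candidates: [6, 8, 28, 29, 20, 40, 10]
Check each candidate:
6 ∈ A, 8 ∈ A, 28 ∈ A, 29 ∉ A, 20 ∈ A, 40 ∉ A, 10 ∉ A
Count of candidates in A: 4

4


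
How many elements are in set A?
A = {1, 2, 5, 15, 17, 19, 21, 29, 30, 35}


Set A = {1, 2, 5, 15, 17, 19, 21, 29, 30, 35}
Listing elements: 1, 2, 5, 15, 17, 19, 21, 29, 30, 35
Counting: 10 elements
|A| = 10

10


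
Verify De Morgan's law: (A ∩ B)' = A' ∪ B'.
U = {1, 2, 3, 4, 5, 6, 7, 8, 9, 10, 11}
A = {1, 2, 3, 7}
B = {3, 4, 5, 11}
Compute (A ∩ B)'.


U = {1, 2, 3, 4, 5, 6, 7, 8, 9, 10, 11}
A = {1, 2, 3, 7}, B = {3, 4, 5, 11}
A ∩ B = {3}
(A ∩ B)' = U \ (A ∩ B) = {1, 2, 4, 5, 6, 7, 8, 9, 10, 11}
Verification via A' ∪ B': A' = {4, 5, 6, 8, 9, 10, 11}, B' = {1, 2, 6, 7, 8, 9, 10}
A' ∪ B' = {1, 2, 4, 5, 6, 7, 8, 9, 10, 11} ✓

{1, 2, 4, 5, 6, 7, 8, 9, 10, 11}


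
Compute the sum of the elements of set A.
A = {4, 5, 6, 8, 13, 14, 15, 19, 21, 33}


Set A = {4, 5, 6, 8, 13, 14, 15, 19, 21, 33}
Sum = 4 + 5 + 6 + 8 + 13 + 14 + 15 + 19 + 21 + 33 = 138

138


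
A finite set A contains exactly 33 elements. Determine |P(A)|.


The set has 33 elements.
The power set contains all possible subsets.
|P(A)| = 2^|A| = 2^33 = 8589934592

8589934592


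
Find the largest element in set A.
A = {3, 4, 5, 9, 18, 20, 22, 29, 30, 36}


Set A = {3, 4, 5, 9, 18, 20, 22, 29, 30, 36}
Elements in ascending order: 3, 4, 5, 9, 18, 20, 22, 29, 30, 36
The largest element is 36.

36


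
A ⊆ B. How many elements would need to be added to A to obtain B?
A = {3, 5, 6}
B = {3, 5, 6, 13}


Set A = {3, 5, 6}, |A| = 3
Set B = {3, 5, 6, 13}, |B| = 4
Since A ⊆ B: B \ A = {13}
|B| - |A| = 4 - 3 = 1

1


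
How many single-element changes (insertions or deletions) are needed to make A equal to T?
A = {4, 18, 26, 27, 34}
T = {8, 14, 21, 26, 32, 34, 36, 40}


Set A = {4, 18, 26, 27, 34}
Set T = {8, 14, 21, 26, 32, 34, 36, 40}
Elements to remove from A (in A, not in T): {4, 18, 27} → 3 removals
Elements to add to A (in T, not in A): {8, 14, 21, 32, 36, 40} → 6 additions
Total edits = 3 + 6 = 9

9


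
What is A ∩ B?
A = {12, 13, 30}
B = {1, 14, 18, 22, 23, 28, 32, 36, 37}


Set A = {12, 13, 30}
Set B = {1, 14, 18, 22, 23, 28, 32, 36, 37}
A ∩ B includes only elements in both sets.
Check each element of A against B:
12 ✗, 13 ✗, 30 ✗
A ∩ B = {}

{}


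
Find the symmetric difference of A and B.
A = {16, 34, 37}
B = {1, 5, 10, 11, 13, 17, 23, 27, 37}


Set A = {16, 34, 37}
Set B = {1, 5, 10, 11, 13, 17, 23, 27, 37}
A △ B = (A \ B) ∪ (B \ A)
Elements in A but not B: {16, 34}
Elements in B but not A: {1, 5, 10, 11, 13, 17, 23, 27}
A △ B = {1, 5, 10, 11, 13, 16, 17, 23, 27, 34}

{1, 5, 10, 11, 13, 16, 17, 23, 27, 34}


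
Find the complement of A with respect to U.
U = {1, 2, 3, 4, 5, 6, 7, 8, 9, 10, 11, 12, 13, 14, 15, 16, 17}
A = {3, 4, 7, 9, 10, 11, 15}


Universal set U = {1, 2, 3, 4, 5, 6, 7, 8, 9, 10, 11, 12, 13, 14, 15, 16, 17}
Set A = {3, 4, 7, 9, 10, 11, 15}
A' = U \ A = elements in U but not in A
Checking each element of U:
1 (not in A, include), 2 (not in A, include), 3 (in A, exclude), 4 (in A, exclude), 5 (not in A, include), 6 (not in A, include), 7 (in A, exclude), 8 (not in A, include), 9 (in A, exclude), 10 (in A, exclude), 11 (in A, exclude), 12 (not in A, include), 13 (not in A, include), 14 (not in A, include), 15 (in A, exclude), 16 (not in A, include), 17 (not in A, include)
A' = {1, 2, 5, 6, 8, 12, 13, 14, 16, 17}

{1, 2, 5, 6, 8, 12, 13, 14, 16, 17}


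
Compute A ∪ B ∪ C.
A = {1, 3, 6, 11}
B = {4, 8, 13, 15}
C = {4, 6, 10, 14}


Set A = {1, 3, 6, 11}
Set B = {4, 8, 13, 15}
Set C = {4, 6, 10, 14}
First, A ∪ B = {1, 3, 4, 6, 8, 11, 13, 15}
Then, (A ∪ B) ∪ C = {1, 3, 4, 6, 8, 10, 11, 13, 14, 15}

{1, 3, 4, 6, 8, 10, 11, 13, 14, 15}


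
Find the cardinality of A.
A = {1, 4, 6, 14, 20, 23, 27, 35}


Set A = {1, 4, 6, 14, 20, 23, 27, 35}
Listing elements: 1, 4, 6, 14, 20, 23, 27, 35
Counting: 8 elements
|A| = 8

8


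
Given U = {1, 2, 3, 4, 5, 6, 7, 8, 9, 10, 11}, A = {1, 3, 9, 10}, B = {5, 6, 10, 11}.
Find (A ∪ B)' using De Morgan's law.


U = {1, 2, 3, 4, 5, 6, 7, 8, 9, 10, 11}
A = {1, 3, 9, 10}, B = {5, 6, 10, 11}
A ∪ B = {1, 3, 5, 6, 9, 10, 11}
(A ∪ B)' = U \ (A ∪ B) = {2, 4, 7, 8}
Verification via A' ∩ B': A' = {2, 4, 5, 6, 7, 8, 11}, B' = {1, 2, 3, 4, 7, 8, 9}
A' ∩ B' = {2, 4, 7, 8} ✓

{2, 4, 7, 8}


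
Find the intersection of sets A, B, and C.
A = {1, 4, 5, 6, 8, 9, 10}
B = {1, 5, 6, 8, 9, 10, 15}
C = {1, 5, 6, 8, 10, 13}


Set A = {1, 4, 5, 6, 8, 9, 10}
Set B = {1, 5, 6, 8, 9, 10, 15}
Set C = {1, 5, 6, 8, 10, 13}
First, A ∩ B = {1, 5, 6, 8, 9, 10}
Then, (A ∩ B) ∩ C = {1, 5, 6, 8, 10}

{1, 5, 6, 8, 10}


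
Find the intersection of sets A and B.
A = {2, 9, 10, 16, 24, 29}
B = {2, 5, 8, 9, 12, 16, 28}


Set A = {2, 9, 10, 16, 24, 29}
Set B = {2, 5, 8, 9, 12, 16, 28}
A ∩ B includes only elements in both sets.
Check each element of A against B:
2 ✓, 9 ✓, 10 ✗, 16 ✓, 24 ✗, 29 ✗
A ∩ B = {2, 9, 16}

{2, 9, 16}


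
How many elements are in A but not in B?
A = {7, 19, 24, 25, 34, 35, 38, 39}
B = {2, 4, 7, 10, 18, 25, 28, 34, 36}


Set A = {7, 19, 24, 25, 34, 35, 38, 39}
Set B = {2, 4, 7, 10, 18, 25, 28, 34, 36}
A \ B = {19, 24, 35, 38, 39}
|A \ B| = 5

5


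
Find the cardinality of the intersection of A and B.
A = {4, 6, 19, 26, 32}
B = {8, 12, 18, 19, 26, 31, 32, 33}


Set A = {4, 6, 19, 26, 32}
Set B = {8, 12, 18, 19, 26, 31, 32, 33}
A ∩ B = {19, 26, 32}
|A ∩ B| = 3

3


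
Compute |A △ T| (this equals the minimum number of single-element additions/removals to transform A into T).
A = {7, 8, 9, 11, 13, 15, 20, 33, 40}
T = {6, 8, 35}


Set A = {7, 8, 9, 11, 13, 15, 20, 33, 40}
Set T = {6, 8, 35}
Elements to remove from A (in A, not in T): {7, 9, 11, 13, 15, 20, 33, 40} → 8 removals
Elements to add to A (in T, not in A): {6, 35} → 2 additions
Total edits = 8 + 2 = 10

10


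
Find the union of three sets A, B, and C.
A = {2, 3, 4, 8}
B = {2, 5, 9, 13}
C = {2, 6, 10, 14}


Set A = {2, 3, 4, 8}
Set B = {2, 5, 9, 13}
Set C = {2, 6, 10, 14}
First, A ∪ B = {2, 3, 4, 5, 8, 9, 13}
Then, (A ∪ B) ∪ C = {2, 3, 4, 5, 6, 8, 9, 10, 13, 14}

{2, 3, 4, 5, 6, 8, 9, 10, 13, 14}


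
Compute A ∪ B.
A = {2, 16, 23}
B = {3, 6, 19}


Set A = {2, 16, 23}
Set B = {3, 6, 19}
A ∪ B includes all elements in either set.
Elements from A: {2, 16, 23}
Elements from B not already included: {3, 6, 19}
A ∪ B = {2, 3, 6, 16, 19, 23}

{2, 3, 6, 16, 19, 23}


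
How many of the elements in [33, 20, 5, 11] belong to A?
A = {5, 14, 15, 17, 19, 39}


Set A = {5, 14, 15, 17, 19, 39}
Candidates: [33, 20, 5, 11]
Check each candidate:
33 ∉ A, 20 ∉ A, 5 ∈ A, 11 ∉ A
Count of candidates in A: 1

1
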